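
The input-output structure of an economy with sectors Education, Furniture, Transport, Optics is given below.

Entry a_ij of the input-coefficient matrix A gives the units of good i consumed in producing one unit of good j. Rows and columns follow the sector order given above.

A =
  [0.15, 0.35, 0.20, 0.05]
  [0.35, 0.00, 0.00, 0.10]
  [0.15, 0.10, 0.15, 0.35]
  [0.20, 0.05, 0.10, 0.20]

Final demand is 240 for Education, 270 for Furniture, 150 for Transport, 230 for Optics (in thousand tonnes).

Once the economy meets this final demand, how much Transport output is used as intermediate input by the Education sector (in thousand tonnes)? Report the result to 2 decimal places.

I − A =
  [   0.85    -0.35    -0.20    -0.05]
  [  -0.35     1.00     0.00    -0.10]
  [  -0.15    -0.10     0.85    -0.35]
  [  -0.20    -0.05    -0.10     0.80]
Compute the cofactors C_ij = (−1)^(i+j)·(3×3 minor ij) of I−A; the adjugate is their transpose:
adj(I−A) = Cᵀ =
  [ 0.639750   0.247875   0.167500   0.144250]
  [ 0.244250   0.501000   0.070250   0.108625]
  [ 0.225375   0.148750   0.559875   0.277625]
  [ 0.203375   0.111875   0.116250   0.581375]
det(I−A) = Σ_j (I−A)_1j·C_1j = (0.85)(0.639750) + (-0.35)(0.244250) + (-0.20)(0.225375) + (-0.05)(0.203375) = 0.40305625
(I − A)⁻¹ = adj(I−A) / det(I−A) ≈
  [   1.5872     0.6150     0.4156     0.3579]
  [   0.6060     1.2430     0.1743     0.2695]
  [   0.5592     0.3691     1.3891     0.6888]
  [   0.5046     0.2776     0.2884     1.4424]
First solve x = (I − A)⁻¹ d = adj(I−A)·d / det(I−A); in particular x_1 = (0.639750·240 + 0.247875·270 + 0.167500·150 + 0.144250·230) / 0.40305625 = 278.76875 / 0.40305625 ≈ 691.6373.
Intermediate flow from 3 to 1: z_31 = a_31 · x_1 = 0.15 × 278.76875 / 0.40305625 = 41.8153125 / 0.40305625 ≈ 103.75.

z_31 = 103.75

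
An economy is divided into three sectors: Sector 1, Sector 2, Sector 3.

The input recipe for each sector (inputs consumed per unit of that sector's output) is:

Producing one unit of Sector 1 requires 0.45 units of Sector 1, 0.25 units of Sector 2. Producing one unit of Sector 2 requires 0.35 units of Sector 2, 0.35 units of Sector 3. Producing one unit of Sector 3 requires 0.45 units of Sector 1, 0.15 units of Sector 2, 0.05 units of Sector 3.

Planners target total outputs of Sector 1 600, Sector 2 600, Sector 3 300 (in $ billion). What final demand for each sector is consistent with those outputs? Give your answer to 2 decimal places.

d_1 = 195.00, d_2 = 195.00, d_3 = 75.00

I − A =
  [   0.55     0.00    -0.45]
  [  -0.25     0.65    -0.15]
  [   0.00    -0.35     0.95]
d = (I − A) x:
  d_1 = (+0.55)·600 + (+0.00)·600 + (-0.45)·300 = 195.00
  d_2 = (-0.25)·600 + (+0.65)·600 + (-0.15)·300 = 195.00
  d_3 = (+0.00)·600 + (-0.35)·600 + (+0.95)·300 = 75.00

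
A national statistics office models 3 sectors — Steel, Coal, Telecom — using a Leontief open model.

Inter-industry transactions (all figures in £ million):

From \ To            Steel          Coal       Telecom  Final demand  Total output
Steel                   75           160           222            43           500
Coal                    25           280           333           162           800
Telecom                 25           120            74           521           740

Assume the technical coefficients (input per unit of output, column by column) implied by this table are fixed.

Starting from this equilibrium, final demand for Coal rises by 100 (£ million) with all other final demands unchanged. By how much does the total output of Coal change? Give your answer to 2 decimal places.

Technical coefficients a_ij = z_ij / X_j:
  a_SS = 75/500 = 0.15, a_CS = 25/500 = 0.05, a_TS = 25/500 = 0.05
  a_SC = 160/800 = 0.20, a_CC = 280/800 = 0.35, a_TC = 120/800 = 0.15
  a_ST = 222/740 = 0.30, a_CT = 333/740 = 0.45, a_TT = 74/740 = 0.10
I − A =
  [   0.85    -0.20    -0.30]
  [  -0.05     0.65    -0.45]
  [  -0.05    -0.15     0.90]
Cofactors of I−A, C_ij = (−1)^(i+j)·(minor ij) (rows/columns in the sector order above):
  C_11 = (0.65)(0.90) − (-0.45)(-0.15) = 0.5175
  C_12 = −[(-0.05)(0.90) − (-0.45)(-0.05)] = 0.0675
  C_13 = (-0.05)(-0.15) − (0.65)(-0.05) = 0.0400
  C_21 = −[(-0.20)(0.90) − (-0.30)(-0.15)] = 0.2250
  C_22 = (0.85)(0.90) − (-0.30)(-0.05) = 0.7500
  C_23 = −[(0.85)(-0.15) − (-0.20)(-0.05)] = 0.1375
  C_31 = (-0.20)(-0.45) − (-0.30)(0.65) = 0.2850
  C_32 = −[(0.85)(-0.45) − (-0.30)(-0.05)] = 0.3975
  C_33 = (0.85)(0.65) − (-0.20)(-0.05) = 0.5425
det(I−A) = Σ_j (I−A)_1j·C_1j = (0.85)(0.5175) + (-0.20)(0.0675) + (-0.30)(0.0400) = 0.414375
adj(I−A) = Cᵀ =
  [ 0.5175   0.2250   0.2850]
  [ 0.0675   0.7500   0.3975]
  [ 0.0400   0.1375   0.5425]
(I − A)⁻¹ = adj(I−A) / det(I−A) ≈
  [   1.2489     0.5430     0.6878]
  [   0.1629     1.8100     0.9593]
  [   0.0965     0.3318     1.3092]
Δx = (I − A)⁻¹ Δd with Δd having +100 in the Coal component and 0 elsewhere.
So Δx_C = L_CC · (+100), where L_CC = adj(I−A)_CC / det(I−A) = 0.7500 / 0.414375.
Δx_C = 0.7500 × (+100) / 0.414375 = 75.00 / 0.414375 ≈ 181.00.

Δx_C = 181.00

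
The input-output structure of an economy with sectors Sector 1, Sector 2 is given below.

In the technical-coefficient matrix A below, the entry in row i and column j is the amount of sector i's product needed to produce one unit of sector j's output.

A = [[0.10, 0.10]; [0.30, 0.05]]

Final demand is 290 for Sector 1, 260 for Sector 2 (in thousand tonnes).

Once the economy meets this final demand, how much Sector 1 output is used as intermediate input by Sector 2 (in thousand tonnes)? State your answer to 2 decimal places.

I − A =
  [   0.90    -0.10]
  [  -0.30     0.95]
det(I−A) = (0.90)(0.95) − (-0.10)(-0.30) = 0.8250
adj(I−A) = [[0.95, 0.10], [0.30, 0.90]]
(I − A)⁻¹ = adj(I−A) / det(I−A) ≈
  [   1.1515     0.1212]
  [   0.3636     1.0909]
First solve x = (I − A)⁻¹ d = adj(I−A)·d / det(I−A); in particular x_2 = (0.30·290 + 0.90·260) / 0.8250 = 321.00 / 0.8250 ≈ 389.0909.
Intermediate flow from 1 to 2: z_12 = a_12 · x_2 = 0.10 × 321.00 / 0.8250 = 32.10 / 0.8250 ≈ 38.91.

z_12 = 38.91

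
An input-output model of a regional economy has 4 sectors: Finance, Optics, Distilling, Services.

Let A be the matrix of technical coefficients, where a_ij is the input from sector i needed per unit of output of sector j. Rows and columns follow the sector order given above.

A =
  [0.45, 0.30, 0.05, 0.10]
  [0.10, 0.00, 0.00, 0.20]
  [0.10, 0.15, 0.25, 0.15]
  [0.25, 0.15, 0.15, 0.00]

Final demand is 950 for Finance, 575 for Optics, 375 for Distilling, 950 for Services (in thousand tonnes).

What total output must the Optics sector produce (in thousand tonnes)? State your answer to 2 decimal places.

I − A =
  [   0.55    -0.30    -0.05    -0.10]
  [  -0.10     1.00     0.00    -0.20]
  [  -0.10    -0.15     0.75    -0.15]
  [  -0.25    -0.15    -0.15     1.00]
Compute the cofactors C_ij = (−1)^(i+j)·(3×3 minor ij) of I−A; the adjugate is their transpose:
adj(I−A) = Cᵀ =
  [ 0.700500   0.240375   0.072500   0.129000]
  [ 0.113250   0.373000   0.025500   0.089750]
  [ 0.159250   0.133875   0.462000   0.112000]
  [ 0.216000   0.136125   0.091250   0.384250]
det(I−A) = Σ_j (I−A)_1j·C_1j = (0.55)(0.700500) + (-0.30)(0.113250) + (-0.05)(0.159250) + (-0.10)(0.216000) = 0.3217375
(I − A)⁻¹ = adj(I−A) / det(I−A) ≈
  [   2.1772     0.7471     0.2253     0.4009]
  [   0.3520     1.1593     0.0793     0.2790]
  [   0.4950     0.4161     1.4360     0.3481]
  [   0.6714     0.4231     0.2836     1.1943]
x = (I − A)⁻¹ d = adj(I−A)·d / det(I−A), with det(I−A) = 0.3217375:
  x_F = (0.700500·950 + 0.240375·575 + 0.072500·375 + 0.129000·950) / 0.3217375 = 953.428125 / 0.3217375 ≈ 2963.37
  x_O = (0.113250·950 + 0.373000·575 + 0.025500·375 + 0.089750·950) / 0.3217375 = 416.8875 / 0.3217375 ≈ 1295.74
  x_D = (0.159250·950 + 0.133875·575 + 0.462000·375 + 0.112000·950) / 0.3217375 = 507.915625 / 0.3217375 ≈ 1578.66
  x_S = (0.216000·950 + 0.136125·575 + 0.091250·375 + 0.384250·950) / 0.3217375 = 682.728125 / 0.3217375 ≈ 2122.00

x_O = 1295.74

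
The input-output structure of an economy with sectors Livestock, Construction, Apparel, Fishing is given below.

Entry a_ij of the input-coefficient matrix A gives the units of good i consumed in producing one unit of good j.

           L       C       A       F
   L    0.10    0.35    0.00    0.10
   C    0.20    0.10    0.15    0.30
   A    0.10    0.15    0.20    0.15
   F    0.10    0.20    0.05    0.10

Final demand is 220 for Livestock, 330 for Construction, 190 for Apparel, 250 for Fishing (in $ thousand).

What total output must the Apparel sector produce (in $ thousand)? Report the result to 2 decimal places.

x_A = 562.67

I − A =
  [   0.90    -0.35     0.00    -0.10]
  [  -0.20     0.90    -0.15    -0.30]
  [  -0.10    -0.15     0.80    -0.15]
  [  -0.10    -0.20    -0.05     0.90]
Compute the cofactors C_ij = (−1)^(i+j)·(3×3 minor ij) of I−A; the adjugate is their transpose:
adj(I−A) = Cᵀ =
  [ 0.566250   0.266125   0.060000   0.161625]
  [ 0.183750   0.632750   0.134500   0.253750]
  [ 0.126000   0.185750   0.588500   0.174000]
  [ 0.110750   0.180500   0.069250   0.566500]
det(I−A) = Σ_j (I−A)_1j·C_1j = (0.90)(0.566250) + (-0.35)(0.183750) + (0.00)(0.126000) + (-0.10)(0.110750) = 0.4342375
(I − A)⁻¹ = adj(I−A) / det(I−A) ≈
  [   1.3040     0.6129     0.1382     0.3722]
  [   0.4232     1.4572     0.3097     0.5844]
  [   0.2902     0.4278     1.3552     0.4007]
  [   0.2550     0.4157     0.1595     1.3046]
x = (I − A)⁻¹ d = adj(I−A)·d / det(I−A), with det(I−A) = 0.4342375:
  x_L = (0.566250·220 + 0.266125·330 + 0.060000·190 + 0.161625·250) / 0.4342375 = 264.2025 / 0.4342375 ≈ 608.43
  x_C = (0.183750·220 + 0.632750·330 + 0.134500·190 + 0.253750·250) / 0.4342375 = 338.225 / 0.4342375 ≈ 778.89
  x_A = (0.126000·220 + 0.185750·330 + 0.588500·190 + 0.174000·250) / 0.4342375 = 244.3325 / 0.4342375 ≈ 562.67
  x_F = (0.110750·220 + 0.180500·330 + 0.069250·190 + 0.566500·250) / 0.4342375 = 238.7125 / 0.4342375 ≈ 549.73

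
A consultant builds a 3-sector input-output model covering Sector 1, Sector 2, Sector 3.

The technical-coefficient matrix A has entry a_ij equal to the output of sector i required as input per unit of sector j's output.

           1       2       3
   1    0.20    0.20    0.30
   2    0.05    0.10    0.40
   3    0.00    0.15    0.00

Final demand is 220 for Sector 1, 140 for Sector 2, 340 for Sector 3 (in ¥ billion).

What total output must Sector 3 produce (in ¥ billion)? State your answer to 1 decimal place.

x_3 = 393.9

I − A =
  [   0.80    -0.20    -0.30]
  [  -0.05     0.90    -0.40]
  [   0.00    -0.15     1.00]
Cofactors of I−A, C_ij = (−1)^(i+j)·(minor ij) (rows/columns in the sector order above):
  C_11 = (0.90)(1.00) − (-0.40)(-0.15) = 0.8400
  C_12 = −[(-0.05)(1.00) − (-0.40)(0.00)] = 0.0500
  C_13 = (-0.05)(-0.15) − (0.90)(0.00) = 0.0075
  C_21 = −[(-0.20)(1.00) − (-0.30)(-0.15)] = 0.2450
  C_22 = (0.80)(1.00) − (-0.30)(0.00) = 0.8000
  C_23 = −[(0.80)(-0.15) − (-0.20)(0.00)] = 0.1200
  C_31 = (-0.20)(-0.40) − (-0.30)(0.90) = 0.3500
  C_32 = −[(0.80)(-0.40) − (-0.30)(-0.05)] = 0.3350
  C_33 = (0.80)(0.90) − (-0.20)(-0.05) = 0.7100
det(I−A) = Σ_j (I−A)_1j·C_1j = (0.80)(0.8400) + (-0.20)(0.0500) + (-0.30)(0.0075) = 0.65975
adj(I−A) = Cᵀ =
  [ 0.8400   0.2450   0.3500]
  [ 0.0500   0.8000   0.3350]
  [ 0.0075   0.1200   0.7100]
(I − A)⁻¹ = adj(I−A) / det(I−A) ≈
  [   1.2732     0.3714     0.5305]
  [   0.0758     1.2126     0.5078]
  [   0.0114     0.1819     1.0762]
x = (I − A)⁻¹ d = adj(I−A)·d / det(I−A), with det(I−A) = 0.65975:
  x_1 = (0.8400·220 + 0.2450·140 + 0.3500·340) / 0.65975 = 338.10 / 0.65975 ≈ 512.5
  x_2 = (0.0500·220 + 0.8000·140 + 0.3350·340) / 0.65975 = 236.90 / 0.65975 ≈ 359.1
  x_3 = (0.0075·220 + 0.1200·140 + 0.7100·340) / 0.65975 = 259.85 / 0.65975 ≈ 393.9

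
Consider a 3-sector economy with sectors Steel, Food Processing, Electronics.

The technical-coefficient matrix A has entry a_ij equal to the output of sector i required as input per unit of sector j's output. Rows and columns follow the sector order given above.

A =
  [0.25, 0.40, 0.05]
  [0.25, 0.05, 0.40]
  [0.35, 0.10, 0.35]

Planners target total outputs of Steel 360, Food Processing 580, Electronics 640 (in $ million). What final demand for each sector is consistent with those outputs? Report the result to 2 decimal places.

I − A =
  [   0.75    -0.40    -0.05]
  [  -0.25     0.95    -0.40]
  [  -0.35    -0.10     0.65]
d = (I − A) x:
  d_1 = (+0.75)·360 + (-0.40)·580 + (-0.05)·640 = 6.00
  d_2 = (-0.25)·360 + (+0.95)·580 + (-0.40)·640 = 205.00
  d_3 = (-0.35)·360 + (-0.10)·580 + (+0.65)·640 = 232.00

d_1 = 6.00, d_2 = 205.00, d_3 = 232.00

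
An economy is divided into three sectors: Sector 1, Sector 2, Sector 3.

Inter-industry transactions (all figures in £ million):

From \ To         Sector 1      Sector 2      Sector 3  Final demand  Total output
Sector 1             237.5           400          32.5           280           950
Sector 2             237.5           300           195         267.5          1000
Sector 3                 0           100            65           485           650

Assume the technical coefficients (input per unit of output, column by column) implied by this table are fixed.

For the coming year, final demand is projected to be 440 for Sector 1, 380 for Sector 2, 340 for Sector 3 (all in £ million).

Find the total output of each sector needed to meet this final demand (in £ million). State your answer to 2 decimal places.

x_1 = 1269.41, x_2 = 1216.03, x_3 = 512.89

Technical coefficients a_ij = z_ij / X_j:
  a_11 = 237.5/950 = 0.25, a_21 = 237.5/950 = 0.25, a_31 = 0/950 = 0.00
  a_12 = 400/1000 = 0.40, a_22 = 300/1000 = 0.30, a_32 = 100/1000 = 0.10
  a_13 = 32.5/650 = 0.05, a_23 = 195/650 = 0.30, a_33 = 65/650 = 0.10
I − A =
  [   0.75    -0.40    -0.05]
  [  -0.25     0.70    -0.30]
  [   0.00    -0.10     0.90]
Cofactors of I−A, C_ij = (−1)^(i+j)·(minor ij) (rows/columns in the sector order above):
  C_11 = (0.70)(0.90) − (-0.30)(-0.10) = 0.6000
  C_12 = −[(-0.25)(0.90) − (-0.30)(0.00)] = 0.2250
  C_13 = (-0.25)(-0.10) − (0.70)(0.00) = 0.0250
  C_21 = −[(-0.40)(0.90) − (-0.05)(-0.10)] = 0.3650
  C_22 = (0.75)(0.90) − (-0.05)(0.00) = 0.6750
  C_23 = −[(0.75)(-0.10) − (-0.40)(0.00)] = 0.0750
  C_31 = (-0.40)(-0.30) − (-0.05)(0.70) = 0.1550
  C_32 = −[(0.75)(-0.30) − (-0.05)(-0.25)] = 0.2375
  C_33 = (0.75)(0.70) − (-0.40)(-0.25) = 0.4250
det(I−A) = Σ_j (I−A)_1j·C_1j = (0.75)(0.6000) + (-0.40)(0.2250) + (-0.05)(0.0250) = 0.35875
adj(I−A) = Cᵀ =
  [ 0.6000   0.3650   0.1550]
  [ 0.2250   0.6750   0.2375]
  [ 0.0250   0.0750   0.4250]
(I − A)⁻¹ = adj(I−A) / det(I−A) ≈
  [   1.6725     1.0174     0.4321]
  [   0.6272     1.8815     0.6620]
  [   0.0697     0.2091     1.1847]
x = (I − A)⁻¹ d = adj(I−A)·d / det(I−A), with det(I−A) = 0.35875:
  x_1 = (0.6000·440 + 0.3650·380 + 0.1550·340) / 0.35875 = 455.40 / 0.35875 ≈ 1269.41
  x_2 = (0.2250·440 + 0.6750·380 + 0.2375·340) / 0.35875 = 436.25 / 0.35875 ≈ 1216.03
  x_3 = (0.0250·440 + 0.0750·380 + 0.4250·340) / 0.35875 = 184.00 / 0.35875 ≈ 512.89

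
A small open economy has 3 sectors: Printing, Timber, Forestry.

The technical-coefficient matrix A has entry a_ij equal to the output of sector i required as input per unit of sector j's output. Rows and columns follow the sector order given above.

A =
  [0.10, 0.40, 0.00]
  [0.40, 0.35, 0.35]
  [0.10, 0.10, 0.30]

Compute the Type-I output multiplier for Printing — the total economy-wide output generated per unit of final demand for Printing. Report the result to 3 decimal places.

I − A =
  [   0.90    -0.40     0.00]
  [  -0.40     0.65    -0.35]
  [  -0.10    -0.10     0.70]
Cofactors of I−A, C_ij = (−1)^(i+j)·(minor ij) (rows/columns in the sector order above):
  C_11 = (0.65)(0.70) − (-0.35)(-0.10) = 0.4200
  C_12 = −[(-0.40)(0.70) − (-0.35)(-0.10)] = 0.3150
  C_13 = (-0.40)(-0.10) − (0.65)(-0.10) = 0.1050
  C_21 = −[(-0.40)(0.70) − (0.00)(-0.10)] = 0.2800
  C_22 = (0.90)(0.70) − (0.00)(-0.10) = 0.6300
  C_23 = −[(0.90)(-0.10) − (-0.40)(-0.10)] = 0.1300
  C_31 = (-0.40)(-0.35) − (0.00)(0.65) = 0.1400
  C_32 = −[(0.90)(-0.35) − (0.00)(-0.40)] = 0.3150
  C_33 = (0.90)(0.65) − (-0.40)(-0.40) = 0.4250
det(I−A) = Σ_j (I−A)_1j·C_1j = (0.90)(0.4200) + (-0.40)(0.3150) + (0.00)(0.1050) = 0.2520
adj(I−A) = Cᵀ =
  [ 0.4200   0.2800   0.1400]
  [ 0.3150   0.6300   0.3150]
  [ 0.1050   0.1300   0.4250]
(I − A)⁻¹ = adj(I−A) / det(I−A) ≈
  [   1.6667     1.1111     0.5556]
  [   1.2500     2.5000     1.2500]
  [   0.4167     0.5159     1.6865]
The output multiplier for sector j is the column-j sum of the Leontief inverse (I − A)⁻¹ = adj(I−A) / det(I−A).
Column 1 of adj(I−A): (0.4200, 0.3150, 0.1050); det(I−A) = 0.2520.
m_1 = (0.4200 + 0.3150 + 0.1050) / 0.2520 = 0.84 / 0.2520 ≈ 3.333.

m_1 = 3.333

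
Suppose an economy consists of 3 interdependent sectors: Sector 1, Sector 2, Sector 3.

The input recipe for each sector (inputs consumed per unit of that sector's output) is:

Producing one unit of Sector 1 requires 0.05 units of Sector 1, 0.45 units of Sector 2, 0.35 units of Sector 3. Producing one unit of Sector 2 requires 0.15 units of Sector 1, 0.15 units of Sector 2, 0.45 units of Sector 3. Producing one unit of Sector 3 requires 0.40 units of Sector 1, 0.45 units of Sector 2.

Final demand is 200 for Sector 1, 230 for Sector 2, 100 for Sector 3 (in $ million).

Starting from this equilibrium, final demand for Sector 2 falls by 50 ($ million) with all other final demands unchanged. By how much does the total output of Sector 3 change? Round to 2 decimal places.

I − A =
  [   0.95    -0.15    -0.40]
  [  -0.45     0.85    -0.45]
  [  -0.35    -0.45     1.00]
Cofactors of I−A, C_ij = (−1)^(i+j)·(minor ij) (rows/columns in the sector order above):
  C_11 = (0.85)(1.00) − (-0.45)(-0.45) = 0.6475
  C_12 = −[(-0.45)(1.00) − (-0.45)(-0.35)] = 0.6075
  C_13 = (-0.45)(-0.45) − (0.85)(-0.35) = 0.5000
  C_21 = −[(-0.15)(1.00) − (-0.40)(-0.45)] = 0.3300
  C_22 = (0.95)(1.00) − (-0.40)(-0.35) = 0.8100
  C_23 = −[(0.95)(-0.45) − (-0.15)(-0.35)] = 0.4800
  C_31 = (-0.15)(-0.45) − (-0.40)(0.85) = 0.4075
  C_32 = −[(0.95)(-0.45) − (-0.40)(-0.45)] = 0.6075
  C_33 = (0.95)(0.85) − (-0.15)(-0.45) = 0.7400
det(I−A) = Σ_j (I−A)_1j·C_1j = (0.95)(0.6475) + (-0.15)(0.6075) + (-0.40)(0.5000) = 0.3240
adj(I−A) = Cᵀ =
  [ 0.6475   0.3300   0.4075]
  [ 0.6075   0.8100   0.6075]
  [ 0.5000   0.4800   0.7400]
(I − A)⁻¹ = adj(I−A) / det(I−A) ≈
  [   1.9985     1.0185     1.2577]
  [   1.8750     2.5000     1.8750]
  [   1.5432     1.4815     2.2840]
Δx = (I − A)⁻¹ Δd with Δd having -50 in the Sector 2 component and 0 elsewhere.
So Δx_3 = L_32 · (-50), where L_32 = adj(I−A)_32 / det(I−A) = 0.4800 / 0.3240.
Δx_3 = 0.4800 × (-50) / 0.3240 = -24.00 / 0.3240 ≈ -74.07.

Δx_3 = -74.07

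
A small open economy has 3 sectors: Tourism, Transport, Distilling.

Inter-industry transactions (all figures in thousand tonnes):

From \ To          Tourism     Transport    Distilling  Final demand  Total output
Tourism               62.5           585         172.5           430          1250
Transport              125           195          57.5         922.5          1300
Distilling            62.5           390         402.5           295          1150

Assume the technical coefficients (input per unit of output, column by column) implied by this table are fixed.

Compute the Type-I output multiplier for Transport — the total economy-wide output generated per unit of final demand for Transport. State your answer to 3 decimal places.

m_2 = 2.674

Technical coefficients a_ij = z_ij / X_j:
  a_11 = 62.5/1250 = 0.05, a_21 = 125/1250 = 0.10, a_31 = 62.5/1250 = 0.05
  a_12 = 585/1300 = 0.45, a_22 = 195/1300 = 0.15, a_32 = 390/1300 = 0.30
  a_13 = 172.5/1150 = 0.15, a_23 = 57.5/1150 = 0.05, a_33 = 402.5/1150 = 0.35
I − A =
  [   0.95    -0.45    -0.15]
  [  -0.10     0.85    -0.05]
  [  -0.05    -0.30     0.65]
Cofactors of I−A, C_ij = (−1)^(i+j)·(minor ij) (rows/columns in the sector order above):
  C_11 = (0.85)(0.65) − (-0.05)(-0.30) = 0.5375
  C_12 = −[(-0.10)(0.65) − (-0.05)(-0.05)] = 0.0675
  C_13 = (-0.10)(-0.30) − (0.85)(-0.05) = 0.0725
  C_21 = −[(-0.45)(0.65) − (-0.15)(-0.30)] = 0.3375
  C_22 = (0.95)(0.65) − (-0.15)(-0.05) = 0.6100
  C_23 = −[(0.95)(-0.30) − (-0.45)(-0.05)] = 0.3075
  C_31 = (-0.45)(-0.05) − (-0.15)(0.85) = 0.1500
  C_32 = −[(0.95)(-0.05) − (-0.15)(-0.10)] = 0.0625
  C_33 = (0.95)(0.85) − (-0.45)(-0.10) = 0.7625
det(I−A) = Σ_j (I−A)_1j·C_1j = (0.95)(0.5375) + (-0.45)(0.0675) + (-0.15)(0.0725) = 0.469375
adj(I−A) = Cᵀ =
  [ 0.5375   0.3375   0.1500]
  [ 0.0675   0.6100   0.0625]
  [ 0.0725   0.3075   0.7625]
(I − A)⁻¹ = adj(I−A) / det(I−A) ≈
  [   1.1451     0.7190     0.3196]
  [   0.1438     1.2996     0.1332]
  [   0.1545     0.6551     1.6245]
The output multiplier for sector j is the column-j sum of the Leontief inverse (I − A)⁻¹ = adj(I−A) / det(I−A).
Column 2 of adj(I−A): (0.3375, 0.6100, 0.3075); det(I−A) = 0.469375.
m_2 = (0.3375 + 0.6100 + 0.3075) / 0.469375 = 1.255 / 0.469375 ≈ 2.674.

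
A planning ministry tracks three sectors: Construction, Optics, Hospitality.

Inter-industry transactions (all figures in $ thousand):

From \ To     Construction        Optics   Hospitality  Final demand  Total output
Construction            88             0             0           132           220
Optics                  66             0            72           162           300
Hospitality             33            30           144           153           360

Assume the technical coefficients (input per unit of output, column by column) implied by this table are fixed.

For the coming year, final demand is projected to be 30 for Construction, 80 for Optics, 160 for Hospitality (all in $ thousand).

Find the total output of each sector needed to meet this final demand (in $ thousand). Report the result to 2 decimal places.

Technical coefficients a_ij = z_ij / X_j:
  a_11 = 88/220 = 0.40, a_21 = 66/220 = 0.30, a_31 = 33/220 = 0.15
  a_12 = 0/300 = 0.00, a_22 = 0/300 = 0.00, a_32 = 30/300 = 0.10
  a_13 = 0/360 = 0.00, a_23 = 72/360 = 0.20, a_33 = 144/360 = 0.40
I − A =
  [   0.60     0.00     0.00]
  [  -0.30     1.00    -0.20]
  [  -0.15    -0.10     0.60]
Cofactors of I−A, C_ij = (−1)^(i+j)·(minor ij) (rows/columns in the sector order above):
  C_11 = (1.00)(0.60) − (-0.20)(-0.10) = 0.5800
  C_12 = −[(-0.30)(0.60) − (-0.20)(-0.15)] = 0.2100
  C_13 = (-0.30)(-0.10) − (1.00)(-0.15) = 0.1800
  C_21 = −[(0.00)(0.60) − (0.00)(-0.10)] = 0.0000
  C_22 = (0.60)(0.60) − (0.00)(-0.15) = 0.3600
  C_23 = −[(0.60)(-0.10) − (0.00)(-0.15)] = 0.0600
  C_31 = (0.00)(-0.20) − (0.00)(1.00) = 0.0000
  C_32 = −[(0.60)(-0.20) − (0.00)(-0.30)] = 0.1200
  C_33 = (0.60)(1.00) − (0.00)(-0.30) = 0.6000
det(I−A) = Σ_j (I−A)_1j·C_1j = (0.60)(0.5800) + (0.00)(0.2100) + (0.00)(0.1800) = 0.3480
adj(I−A) = Cᵀ =
  [ 0.5800   0.0000   0.0000]
  [ 0.2100   0.3600   0.1200]
  [ 0.1800   0.0600   0.6000]
(I − A)⁻¹ = adj(I−A) / det(I−A) ≈
  [   1.6667     0.0000     0.0000]
  [   0.6034     1.0345     0.3448]
  [   0.5172     0.1724     1.7241]
x = (I − A)⁻¹ d = adj(I−A)·d / det(I−A), with det(I−A) = 0.3480:
  x_1 = (0.5800·30 + 0.0000·80 + 0.0000·160) / 0.3480 = 17.40 / 0.3480 = 50.00
  x_2 = (0.2100·30 + 0.3600·80 + 0.1200·160) / 0.3480 = 54.30 / 0.3480 ≈ 156.03
  x_3 = (0.1800·30 + 0.0600·80 + 0.6000·160) / 0.3480 = 106.20 / 0.3480 ≈ 305.17

x_1 = 50.00, x_2 = 156.03, x_3 = 305.17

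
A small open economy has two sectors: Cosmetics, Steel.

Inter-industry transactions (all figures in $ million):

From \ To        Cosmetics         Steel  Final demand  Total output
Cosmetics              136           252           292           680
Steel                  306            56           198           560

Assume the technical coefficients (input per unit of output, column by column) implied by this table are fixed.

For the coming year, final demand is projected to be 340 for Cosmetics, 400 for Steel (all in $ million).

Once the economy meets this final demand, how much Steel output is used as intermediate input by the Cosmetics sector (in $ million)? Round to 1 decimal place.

z_SC = 422.6

Technical coefficients a_ij = z_ij / X_j:
  a_CC = 136/680 = 0.20, a_SC = 306/680 = 0.45
  a_CS = 252/560 = 0.45, a_SS = 56/560 = 0.10
I − A =
  [   0.80    -0.45]
  [  -0.45     0.90]
det(I−A) = (0.80)(0.90) − (-0.45)(-0.45) = 0.5175
adj(I−A) = [[0.90, 0.45], [0.45, 0.80]]
(I − A)⁻¹ = adj(I−A) / det(I−A) ≈
  [   1.7391     0.8696]
  [   0.8696     1.5459]
First solve x = (I − A)⁻¹ d = adj(I−A)·d / det(I−A); in particular x_C = (0.90·340 + 0.45·400) / 0.5175 = 486.00 / 0.5175 ≈ 939.130.
Intermediate flow from S to C: z_SC = a_SC · x_C = 0.45 × 486.00 / 0.5175 = 218.70 / 0.5175 ≈ 422.6.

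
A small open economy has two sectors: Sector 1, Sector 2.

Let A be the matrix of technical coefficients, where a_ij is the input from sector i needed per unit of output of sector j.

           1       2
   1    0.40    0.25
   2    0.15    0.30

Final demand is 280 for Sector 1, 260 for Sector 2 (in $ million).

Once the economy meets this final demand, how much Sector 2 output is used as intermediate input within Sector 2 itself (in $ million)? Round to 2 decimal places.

I − A =
  [   0.60    -0.25]
  [  -0.15     0.70]
det(I−A) = (0.60)(0.70) − (-0.25)(-0.15) = 0.3825
adj(I−A) = [[0.70, 0.25], [0.15, 0.60]]
(I − A)⁻¹ = adj(I−A) / det(I−A) ≈
  [   1.8301     0.6536]
  [   0.3922     1.5686]
First solve x = (I − A)⁻¹ d = adj(I−A)·d / det(I−A); in particular x_2 = (0.15·280 + 0.60·260) / 0.3825 = 198.00 / 0.3825 ≈ 517.6471.
Intermediate flow from 2 to 2: z_22 = a_22 · x_2 = 0.30 × 198.00 / 0.3825 = 59.40 / 0.3825 ≈ 155.29.

z_22 = 155.29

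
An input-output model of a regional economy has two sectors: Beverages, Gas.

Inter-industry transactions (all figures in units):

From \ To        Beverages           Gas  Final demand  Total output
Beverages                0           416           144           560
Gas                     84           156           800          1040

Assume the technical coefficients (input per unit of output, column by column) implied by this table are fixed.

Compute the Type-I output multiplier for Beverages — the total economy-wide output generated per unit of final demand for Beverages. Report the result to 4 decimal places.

m_B = 1.2658

Technical coefficients a_ij = z_ij / X_j:
  a_BB = 0/560 = 0.00, a_GB = 84/560 = 0.15
  a_BG = 416/1040 = 0.40, a_GG = 156/1040 = 0.15
I − A =
  [   1.00    -0.40]
  [  -0.15     0.85]
det(I−A) = (1.00)(0.85) − (-0.40)(-0.15) = 0.7900
adj(I−A) = [[0.85, 0.40], [0.15, 1.00]]
(I − A)⁻¹ = adj(I−A) / det(I−A) ≈
  [   1.07595     0.50633]
  [   0.18987     1.26582]
The output multiplier for sector j is the column-j sum of the Leontief inverse (I − A)⁻¹ = adj(I−A) / det(I−A).
Column B of adj(I−A): (0.85, 0.15); det(I−A) = 0.7900.
m_B = (0.85 + 0.15) / 0.7900 = 1.00 / 0.7900 ≈ 1.2658.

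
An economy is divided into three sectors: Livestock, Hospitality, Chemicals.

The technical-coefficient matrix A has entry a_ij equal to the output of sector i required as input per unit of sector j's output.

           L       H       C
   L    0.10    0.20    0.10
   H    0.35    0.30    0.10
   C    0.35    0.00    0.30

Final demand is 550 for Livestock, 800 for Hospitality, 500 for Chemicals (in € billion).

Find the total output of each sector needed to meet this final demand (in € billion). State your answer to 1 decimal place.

x_L = 1183.1, x_H = 1920.9, x_C = 1305.8

I − A =
  [   0.90    -0.20    -0.10]
  [  -0.35     0.70    -0.10]
  [  -0.35     0.00     0.70]
Cofactors of I−A, C_ij = (−1)^(i+j)·(minor ij) (rows/columns in the sector order above):
  C_11 = (0.70)(0.70) − (-0.10)(0.00) = 0.4900
  C_12 = −[(-0.35)(0.70) − (-0.10)(-0.35)] = 0.2800
  C_13 = (-0.35)(0.00) − (0.70)(-0.35) = 0.2450
  C_21 = −[(-0.20)(0.70) − (-0.10)(0.00)] = 0.1400
  C_22 = (0.90)(0.70) − (-0.10)(-0.35) = 0.5950
  C_23 = −[(0.90)(0.00) − (-0.20)(-0.35)] = 0.0700
  C_31 = (-0.20)(-0.10) − (-0.10)(0.70) = 0.0900
  C_32 = −[(0.90)(-0.10) − (-0.10)(-0.35)] = 0.1250
  C_33 = (0.90)(0.70) − (-0.20)(-0.35) = 0.5600
det(I−A) = Σ_j (I−A)_1j·C_1j = (0.90)(0.4900) + (-0.20)(0.2800) + (-0.10)(0.2450) = 0.3605
adj(I−A) = Cᵀ =
  [ 0.4900   0.1400   0.0900]
  [ 0.2800   0.5950   0.1250]
  [ 0.2450   0.0700   0.5600]
(I − A)⁻¹ = adj(I−A) / det(I−A) ≈
  [   1.3592     0.3883     0.2497]
  [   0.7767     1.6505     0.3467]
  [   0.6796     0.1942     1.5534]
x = (I − A)⁻¹ d = adj(I−A)·d / det(I−A), with det(I−A) = 0.3605:
  x_L = (0.4900·550 + 0.1400·800 + 0.0900·500) / 0.3605 = 426.50 / 0.3605 ≈ 1183.1
  x_H = (0.2800·550 + 0.5950·800 + 0.1250·500) / 0.3605 = 692.50 / 0.3605 ≈ 1920.9
  x_C = (0.2450·550 + 0.0700·800 + 0.5600·500) / 0.3605 = 470.75 / 0.3605 ≈ 1305.8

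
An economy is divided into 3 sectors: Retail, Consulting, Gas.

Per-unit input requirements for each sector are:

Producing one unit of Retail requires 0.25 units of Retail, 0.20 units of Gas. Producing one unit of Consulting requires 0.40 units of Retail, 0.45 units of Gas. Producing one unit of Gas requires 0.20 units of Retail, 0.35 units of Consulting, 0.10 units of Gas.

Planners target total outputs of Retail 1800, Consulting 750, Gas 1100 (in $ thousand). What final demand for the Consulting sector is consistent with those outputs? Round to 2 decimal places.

I − A =
  [   0.75    -0.40    -0.20]
  [   0.00     1.00    -0.35]
  [  -0.20    -0.45     0.90]
d = (I − A) x:
  d_1 = (+0.75)·1800 + (-0.40)·750 + (-0.20)·1100 = 830.00
  d_2 = (+0.00)·1800 + (+1.00)·750 + (-0.35)·1100 = 365.00
  d_3 = (-0.20)·1800 + (-0.45)·750 + (+0.90)·1100 = 292.50

d_2 = 365.00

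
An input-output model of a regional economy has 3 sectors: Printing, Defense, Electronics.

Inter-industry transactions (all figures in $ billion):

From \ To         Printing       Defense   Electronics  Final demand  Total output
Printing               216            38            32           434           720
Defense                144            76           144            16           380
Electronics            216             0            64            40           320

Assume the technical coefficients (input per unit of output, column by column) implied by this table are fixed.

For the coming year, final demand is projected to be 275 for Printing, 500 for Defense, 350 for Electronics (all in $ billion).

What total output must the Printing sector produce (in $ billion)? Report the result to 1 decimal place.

Technical coefficients a_ij = z_ij / X_j:
  a_11 = 216/720 = 0.30, a_21 = 144/720 = 0.20, a_31 = 216/720 = 0.30
  a_12 = 38/380 = 0.10, a_22 = 76/380 = 0.20, a_32 = 0/380 = 0.00
  a_13 = 32/320 = 0.10, a_23 = 144/320 = 0.45, a_33 = 64/320 = 0.20
I − A =
  [   0.70    -0.10    -0.10]
  [  -0.20     0.80    -0.45]
  [  -0.30     0.00     0.80]
Cofactors of I−A, C_ij = (−1)^(i+j)·(minor ij) (rows/columns in the sector order above):
  C_11 = (0.80)(0.80) − (-0.45)(0.00) = 0.6400
  C_12 = −[(-0.20)(0.80) − (-0.45)(-0.30)] = 0.2950
  C_13 = (-0.20)(0.00) − (0.80)(-0.30) = 0.2400
  C_21 = −[(-0.10)(0.80) − (-0.10)(0.00)] = 0.0800
  C_22 = (0.70)(0.80) − (-0.10)(-0.30) = 0.5300
  C_23 = −[(0.70)(0.00) − (-0.10)(-0.30)] = 0.0300
  C_31 = (-0.10)(-0.45) − (-0.10)(0.80) = 0.1250
  C_32 = −[(0.70)(-0.45) − (-0.10)(-0.20)] = 0.3350
  C_33 = (0.70)(0.80) − (-0.10)(-0.20) = 0.5400
det(I−A) = Σ_j (I−A)_1j·C_1j = (0.70)(0.6400) + (-0.10)(0.2950) + (-0.10)(0.2400) = 0.3945
adj(I−A) = Cᵀ =
  [ 0.6400   0.0800   0.1250]
  [ 0.2950   0.5300   0.3350]
  [ 0.2400   0.0300   0.5400]
(I − A)⁻¹ = adj(I−A) / det(I−A) ≈
  [   1.6223     0.2028     0.3169]
  [   0.7478     1.3435     0.8492]
  [   0.6084     0.0760     1.3688]
x = (I − A)⁻¹ d = adj(I−A)·d / det(I−A), with det(I−A) = 0.3945:
  x_1 = (0.6400·275 + 0.0800·500 + 0.1250·350) / 0.3945 = 259.75 / 0.3945 ≈ 658.4
  x_2 = (0.2950·275 + 0.5300·500 + 0.3350·350) / 0.3945 = 463.375 / 0.3945 ≈ 1174.6
  x_3 = (0.2400·275 + 0.0300·500 + 0.5400·350) / 0.3945 = 270.00 / 0.3945 ≈ 684.4

x_1 = 658.4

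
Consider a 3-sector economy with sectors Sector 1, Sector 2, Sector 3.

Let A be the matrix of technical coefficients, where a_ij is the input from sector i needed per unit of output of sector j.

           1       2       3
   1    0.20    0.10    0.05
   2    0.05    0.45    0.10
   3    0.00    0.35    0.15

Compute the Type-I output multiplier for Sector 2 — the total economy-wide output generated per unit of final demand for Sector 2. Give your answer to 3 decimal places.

m_2 = 3.117

I − A =
  [   0.80    -0.10    -0.05]
  [  -0.05     0.55    -0.10]
  [   0.00    -0.35     0.85]
Cofactors of I−A, C_ij = (−1)^(i+j)·(minor ij) (rows/columns in the sector order above):
  C_11 = (0.55)(0.85) − (-0.10)(-0.35) = 0.4325
  C_12 = −[(-0.05)(0.85) − (-0.10)(0.00)] = 0.0425
  C_13 = (-0.05)(-0.35) − (0.55)(0.00) = 0.0175
  C_21 = −[(-0.10)(0.85) − (-0.05)(-0.35)] = 0.1025
  C_22 = (0.80)(0.85) − (-0.05)(0.00) = 0.6800
  C_23 = −[(0.80)(-0.35) − (-0.10)(0.00)] = 0.2800
  C_31 = (-0.10)(-0.10) − (-0.05)(0.55) = 0.0375
  C_32 = −[(0.80)(-0.10) − (-0.05)(-0.05)] = 0.0825
  C_33 = (0.80)(0.55) − (-0.10)(-0.05) = 0.4350
det(I−A) = Σ_j (I−A)_1j·C_1j = (0.80)(0.4325) + (-0.10)(0.0425) + (-0.05)(0.0175) = 0.340875
adj(I−A) = Cᵀ =
  [ 0.4325   0.1025   0.0375]
  [ 0.0425   0.6800   0.0825]
  [ 0.0175   0.2800   0.4350]
(I − A)⁻¹ = adj(I−A) / det(I−A) ≈
  [   1.2688     0.3007     0.1100]
  [   0.1247     1.9949     0.2420]
  [   0.0513     0.8214     1.2761]
The output multiplier for sector j is the column-j sum of the Leontief inverse (I − A)⁻¹ = adj(I−A) / det(I−A).
Column 2 of adj(I−A): (0.1025, 0.6800, 0.2800); det(I−A) = 0.340875.
m_2 = (0.1025 + 0.6800 + 0.2800) / 0.340875 = 1.0625 / 0.340875 ≈ 3.117.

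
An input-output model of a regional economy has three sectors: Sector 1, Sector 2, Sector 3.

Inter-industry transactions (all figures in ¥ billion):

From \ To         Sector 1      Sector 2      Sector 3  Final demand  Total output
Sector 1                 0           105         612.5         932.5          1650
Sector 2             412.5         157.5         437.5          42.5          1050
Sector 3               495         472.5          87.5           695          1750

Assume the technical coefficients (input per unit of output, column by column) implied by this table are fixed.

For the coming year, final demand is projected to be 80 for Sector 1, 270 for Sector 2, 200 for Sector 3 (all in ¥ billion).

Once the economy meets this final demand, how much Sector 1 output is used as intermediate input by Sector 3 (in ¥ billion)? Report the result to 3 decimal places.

z_13 = 211.913

Technical coefficients a_ij = z_ij / X_j:
  a_11 = 0/1650 = 0.00, a_21 = 412.5/1650 = 0.25, a_31 = 495/1650 = 0.30
  a_12 = 105/1050 = 0.10, a_22 = 157.5/1050 = 0.15, a_32 = 472.5/1050 = 0.45
  a_13 = 612.5/1750 = 0.35, a_23 = 437.5/1750 = 0.25, a_33 = 87.5/1750 = 0.05
I − A =
  [   1.00    -0.10    -0.35]
  [  -0.25     0.85    -0.25]
  [  -0.30    -0.45     0.95]
Cofactors of I−A, C_ij = (−1)^(i+j)·(minor ij) (rows/columns in the sector order above):
  C_11 = (0.85)(0.95) − (-0.25)(-0.45) = 0.6950
  C_12 = −[(-0.25)(0.95) − (-0.25)(-0.30)] = 0.3125
  C_13 = (-0.25)(-0.45) − (0.85)(-0.30) = 0.3675
  C_21 = −[(-0.10)(0.95) − (-0.35)(-0.45)] = 0.2525
  C_22 = (1.00)(0.95) − (-0.35)(-0.30) = 0.8450
  C_23 = −[(1.00)(-0.45) − (-0.10)(-0.30)] = 0.4800
  C_31 = (-0.10)(-0.25) − (-0.35)(0.85) = 0.3225
  C_32 = −[(1.00)(-0.25) − (-0.35)(-0.25)] = 0.3375
  C_33 = (1.00)(0.85) − (-0.10)(-0.25) = 0.8250
det(I−A) = Σ_j (I−A)_1j·C_1j = (1.00)(0.6950) + (-0.10)(0.3125) + (-0.35)(0.3675) = 0.535125
adj(I−A) = Cᵀ =
  [ 0.6950   0.2525   0.3225]
  [ 0.3125   0.8450   0.3375]
  [ 0.3675   0.4800   0.8250]
(I − A)⁻¹ = adj(I−A) / det(I−A) ≈
  [   1.2988     0.4719     0.6027]
  [   0.5840     1.5791     0.6307]
  [   0.6868     0.8970     1.5417]
First solve x = (I − A)⁻¹ d = adj(I−A)·d / det(I−A); in particular x_3 = (0.3675·80 + 0.4800·270 + 0.8250·200) / 0.535125 = 324.00 / 0.535125 ≈ 605.46601.
Intermediate flow from 1 to 3: z_13 = a_13 · x_3 = 0.35 × 324.00 / 0.535125 = 113.40 / 0.535125 ≈ 211.913.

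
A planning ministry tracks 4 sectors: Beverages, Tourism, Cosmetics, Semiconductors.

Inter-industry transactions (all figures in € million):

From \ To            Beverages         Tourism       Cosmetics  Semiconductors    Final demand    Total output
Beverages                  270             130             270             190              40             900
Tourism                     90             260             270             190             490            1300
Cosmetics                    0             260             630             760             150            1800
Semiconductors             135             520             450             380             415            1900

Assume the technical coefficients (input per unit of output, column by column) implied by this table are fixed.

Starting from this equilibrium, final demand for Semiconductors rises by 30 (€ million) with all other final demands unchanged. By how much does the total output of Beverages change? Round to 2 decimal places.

Δx_1 = 22.36

Technical coefficients a_ij = z_ij / X_j:
  a_11 = 270/900 = 0.30, a_21 = 90/900 = 0.10, a_31 = 0/900 = 0.00, a_41 = 135/900 = 0.15
  a_12 = 130/1300 = 0.10, a_22 = 260/1300 = 0.20, a_32 = 260/1300 = 0.20, a_42 = 520/1300 = 0.40
  a_13 = 270/1800 = 0.15, a_23 = 270/1800 = 0.15, a_33 = 630/1800 = 0.35, a_43 = 450/1800 = 0.25
  a_14 = 190/1900 = 0.10, a_24 = 190/1900 = 0.10, a_34 = 760/1900 = 0.40, a_44 = 380/1900 = 0.20
I − A =
  [   0.70    -0.10    -0.15    -0.10]
  [  -0.10     0.80    -0.15    -0.10]
  [   0.00    -0.20     0.65    -0.40]
  [  -0.15    -0.40    -0.25     0.80]
Compute the cofactors C_ij = (−1)^(i+j)·(3×3 minor ij) of I−A; the adjugate is their transpose:
adj(I−A) = Cᵀ =
  [ 0.25700   0.12100   0.13050   0.11250]
  [ 0.06075   0.27525   0.11600   0.10000]
  [ 0.08300   0.22700   0.39450   0.23600]
  [ 0.10450   0.23125   0.20575   0.33350]
det(I−A) = Σ_j (I−A)_1j·C_1j = (0.70)(0.25700) + (-0.10)(0.06075) + (-0.15)(0.08300) + (-0.10)(0.10450) = 0.150925
(I − A)⁻¹ = adj(I−A) / det(I−A) ≈
  [   1.7028     0.8017     0.8647     0.7454]
  [   0.4025     1.8238     0.7686     0.6626]
  [   0.5499     1.5041     2.6139     1.5637]
  [   0.6924     1.5322     1.3633     2.2097]
Δx = (I − A)⁻¹ Δd with Δd having +30 in the Semiconductors component and 0 elsewhere.
So Δx_1 = L_14 · (+30), where L_14 = adj(I−A)_14 / det(I−A) = 0.11250 / 0.150925.
Δx_1 = 0.11250 × (+30) / 0.150925 = 3.375 / 0.150925 ≈ 22.36.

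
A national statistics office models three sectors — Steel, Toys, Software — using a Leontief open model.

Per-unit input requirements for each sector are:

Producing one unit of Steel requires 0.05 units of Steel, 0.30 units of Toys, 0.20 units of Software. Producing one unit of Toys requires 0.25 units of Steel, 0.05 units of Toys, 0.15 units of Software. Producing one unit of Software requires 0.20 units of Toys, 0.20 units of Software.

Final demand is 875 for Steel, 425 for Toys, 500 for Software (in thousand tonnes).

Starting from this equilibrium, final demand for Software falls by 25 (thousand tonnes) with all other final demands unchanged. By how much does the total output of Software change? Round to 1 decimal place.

Δx_3 = -33.2

I − A =
  [   0.95    -0.25     0.00]
  [  -0.30     0.95    -0.20]
  [  -0.20    -0.15     0.80]
Cofactors of I−A, C_ij = (−1)^(i+j)·(minor ij) (rows/columns in the sector order above):
  C_11 = (0.95)(0.80) − (-0.20)(-0.15) = 0.7300
  C_12 = −[(-0.30)(0.80) − (-0.20)(-0.20)] = 0.2800
  C_13 = (-0.30)(-0.15) − (0.95)(-0.20) = 0.2350
  C_21 = −[(-0.25)(0.80) − (0.00)(-0.15)] = 0.2000
  C_22 = (0.95)(0.80) − (0.00)(-0.20) = 0.7600
  C_23 = −[(0.95)(-0.15) − (-0.25)(-0.20)] = 0.1925
  C_31 = (-0.25)(-0.20) − (0.00)(0.95) = 0.0500
  C_32 = −[(0.95)(-0.20) − (0.00)(-0.30)] = 0.1900
  C_33 = (0.95)(0.95) − (-0.25)(-0.30) = 0.8275
det(I−A) = Σ_j (I−A)_1j·C_1j = (0.95)(0.7300) + (-0.25)(0.2800) + (0.00)(0.2350) = 0.6235
adj(I−A) = Cᵀ =
  [ 0.7300   0.2000   0.0500]
  [ 0.2800   0.7600   0.1900]
  [ 0.2350   0.1925   0.8275]
(I − A)⁻¹ = adj(I−A) / det(I−A) ≈
  [   1.1708     0.3208     0.0802]
  [   0.4491     1.2189     0.3047]
  [   0.3769     0.3087     1.3272]
Δx = (I − A)⁻¹ Δd with Δd having -25 in the Software component and 0 elsewhere.
So Δx_3 = L_33 · (-25), where L_33 = adj(I−A)_33 / det(I−A) = 0.8275 / 0.6235.
Δx_3 = 0.8275 × (-25) / 0.6235 = -20.6875 / 0.6235 ≈ -33.2.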